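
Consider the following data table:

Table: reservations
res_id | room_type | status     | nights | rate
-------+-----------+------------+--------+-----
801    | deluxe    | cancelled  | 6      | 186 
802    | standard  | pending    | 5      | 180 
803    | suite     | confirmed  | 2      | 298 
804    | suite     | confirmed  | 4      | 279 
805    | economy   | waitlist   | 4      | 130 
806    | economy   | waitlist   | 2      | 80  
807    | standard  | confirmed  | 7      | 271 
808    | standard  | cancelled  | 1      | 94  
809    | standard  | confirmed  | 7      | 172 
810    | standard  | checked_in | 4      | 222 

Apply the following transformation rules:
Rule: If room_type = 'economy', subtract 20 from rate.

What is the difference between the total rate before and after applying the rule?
40

Step 1: Original sum of rate = 1912
Step 2: 2 records have room_type = 'economy'
Step 3: Each affected record changes by -20
Step 4: Total change = 2 × -20 = -40
Step 5: New sum = 1912 + -40 = 1872
Step 6: Difference = |1872 - 1912| = 40
        (Sum decreased by 40)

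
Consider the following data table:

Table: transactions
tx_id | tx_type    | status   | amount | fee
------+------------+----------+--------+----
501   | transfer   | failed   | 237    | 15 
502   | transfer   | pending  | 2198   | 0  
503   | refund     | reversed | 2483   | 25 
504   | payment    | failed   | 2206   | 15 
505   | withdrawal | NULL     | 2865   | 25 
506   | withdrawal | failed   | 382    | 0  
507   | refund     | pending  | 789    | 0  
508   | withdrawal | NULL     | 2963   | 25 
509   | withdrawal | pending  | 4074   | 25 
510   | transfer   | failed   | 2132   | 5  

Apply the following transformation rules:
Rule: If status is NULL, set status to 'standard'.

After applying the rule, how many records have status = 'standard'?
2

Step 1: Count records where status IS NULL
Step 2: Found 2 records with NULL status
Step 3: These records will have status set to 'standard'
Step 4: Records already having status = 'standard': 0
Step 5: Answer: 2 + 0 = 2 records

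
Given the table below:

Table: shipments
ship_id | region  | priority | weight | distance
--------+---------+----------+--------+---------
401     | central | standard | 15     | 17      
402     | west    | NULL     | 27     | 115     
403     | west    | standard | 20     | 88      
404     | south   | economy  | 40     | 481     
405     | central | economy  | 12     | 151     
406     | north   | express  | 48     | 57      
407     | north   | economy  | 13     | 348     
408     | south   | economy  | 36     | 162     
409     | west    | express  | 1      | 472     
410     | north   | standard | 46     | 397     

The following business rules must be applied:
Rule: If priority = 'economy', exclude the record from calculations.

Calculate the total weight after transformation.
157

Step 1: Identify records where priority = 'economy'
Step 2: The excluded records sum to 101
Step 3: Original total weight = 258
Step 4: Remaining total = 258 - 101 = 157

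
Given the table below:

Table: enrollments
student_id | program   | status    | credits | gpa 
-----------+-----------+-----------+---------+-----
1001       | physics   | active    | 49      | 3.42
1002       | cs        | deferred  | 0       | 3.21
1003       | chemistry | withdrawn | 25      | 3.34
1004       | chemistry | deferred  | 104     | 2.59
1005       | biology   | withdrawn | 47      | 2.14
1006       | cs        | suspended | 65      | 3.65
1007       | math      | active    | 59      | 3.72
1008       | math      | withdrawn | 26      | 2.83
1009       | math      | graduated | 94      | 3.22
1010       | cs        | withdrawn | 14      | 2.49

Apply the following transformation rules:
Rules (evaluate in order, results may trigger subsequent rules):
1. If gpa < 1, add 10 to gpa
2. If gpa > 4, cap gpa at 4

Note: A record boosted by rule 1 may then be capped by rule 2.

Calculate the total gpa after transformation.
30.61

Step 1: Apply rule 1 to records with gpa < 1
  - 0 records get bonus of 10
  - Of these, 0 records then exceed 4 and get capped
Step 2: Apply rule 2 to records with gpa > 4
  - 0 records (original) are capped
Step 3: Calculate final sum = 30.61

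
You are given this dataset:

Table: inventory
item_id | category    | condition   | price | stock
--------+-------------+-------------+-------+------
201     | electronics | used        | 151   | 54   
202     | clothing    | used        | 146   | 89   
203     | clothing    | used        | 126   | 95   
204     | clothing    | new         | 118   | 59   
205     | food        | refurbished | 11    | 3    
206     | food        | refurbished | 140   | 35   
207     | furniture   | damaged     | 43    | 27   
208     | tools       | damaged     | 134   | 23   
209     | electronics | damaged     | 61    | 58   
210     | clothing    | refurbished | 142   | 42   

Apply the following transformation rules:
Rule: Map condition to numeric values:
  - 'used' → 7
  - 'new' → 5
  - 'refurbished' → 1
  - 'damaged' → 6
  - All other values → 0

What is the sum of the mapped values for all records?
47

Step 1: Apply mapping to each record
Step 2: Count by status:
  'used': 3 records × 7 = 21
  'new': 1 records × 5 = 5
  'refurbished': 3 records × 1 = 3
  'damaged': 3 records × 6 = 18
Step 3: Sum all mapped values = 47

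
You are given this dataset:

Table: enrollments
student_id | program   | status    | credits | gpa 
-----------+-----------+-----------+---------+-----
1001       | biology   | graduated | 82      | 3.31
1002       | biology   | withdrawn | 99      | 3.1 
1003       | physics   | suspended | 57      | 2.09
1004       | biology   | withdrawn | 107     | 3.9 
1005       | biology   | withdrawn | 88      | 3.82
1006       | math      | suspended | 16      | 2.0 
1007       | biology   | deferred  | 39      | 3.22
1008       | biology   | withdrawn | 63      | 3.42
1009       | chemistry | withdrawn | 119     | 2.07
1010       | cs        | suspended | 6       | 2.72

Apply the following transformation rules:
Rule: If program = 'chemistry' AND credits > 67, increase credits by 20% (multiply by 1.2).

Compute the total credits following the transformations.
699.8

Step 1: Find records where program = 'chemistry' AND credits > 67
Step 2: 1 records match, summing to 119
Step 3: After multiplier: 119 × 1.2 = 142.8
Step 4: Unaffected records sum: 557
Step 5: Final sum = 142.8 + 557 = 699.8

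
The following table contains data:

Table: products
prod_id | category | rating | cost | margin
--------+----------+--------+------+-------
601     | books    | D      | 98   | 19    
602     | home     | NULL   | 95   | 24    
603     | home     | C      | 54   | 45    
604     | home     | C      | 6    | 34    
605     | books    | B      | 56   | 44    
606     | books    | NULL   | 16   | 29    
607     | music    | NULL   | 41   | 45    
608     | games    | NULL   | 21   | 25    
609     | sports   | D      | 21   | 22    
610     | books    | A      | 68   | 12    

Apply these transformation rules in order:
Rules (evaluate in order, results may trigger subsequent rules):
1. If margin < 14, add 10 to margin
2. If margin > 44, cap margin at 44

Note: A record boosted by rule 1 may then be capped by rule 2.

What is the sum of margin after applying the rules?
307

Step 1: Apply rule 1 to records with margin < 14
  - 1 records get bonus of 10
  - Of these, 0 records then exceed 44 and get capped
Step 2: Apply rule 2 to records with margin > 44
  - 2 records (original) are capped
Step 3: Calculate final sum = 307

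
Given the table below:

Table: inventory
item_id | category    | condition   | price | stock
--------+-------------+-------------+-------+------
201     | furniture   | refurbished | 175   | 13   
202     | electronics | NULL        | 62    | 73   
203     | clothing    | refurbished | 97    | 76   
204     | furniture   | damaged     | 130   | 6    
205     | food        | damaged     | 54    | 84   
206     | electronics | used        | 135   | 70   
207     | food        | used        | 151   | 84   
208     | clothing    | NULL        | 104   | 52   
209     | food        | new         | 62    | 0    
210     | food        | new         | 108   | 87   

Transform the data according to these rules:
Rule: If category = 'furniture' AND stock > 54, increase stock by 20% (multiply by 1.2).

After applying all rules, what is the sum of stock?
545

Step 1: Find records where category = 'furniture' AND stock > 54
Step 2: 0 records match, summing to 0
Step 3: After multiplier: 0 × 1.2 = 0.0
Step 4: Unaffected records sum: 545
Step 5: Final sum = 0.0 + 545 = 545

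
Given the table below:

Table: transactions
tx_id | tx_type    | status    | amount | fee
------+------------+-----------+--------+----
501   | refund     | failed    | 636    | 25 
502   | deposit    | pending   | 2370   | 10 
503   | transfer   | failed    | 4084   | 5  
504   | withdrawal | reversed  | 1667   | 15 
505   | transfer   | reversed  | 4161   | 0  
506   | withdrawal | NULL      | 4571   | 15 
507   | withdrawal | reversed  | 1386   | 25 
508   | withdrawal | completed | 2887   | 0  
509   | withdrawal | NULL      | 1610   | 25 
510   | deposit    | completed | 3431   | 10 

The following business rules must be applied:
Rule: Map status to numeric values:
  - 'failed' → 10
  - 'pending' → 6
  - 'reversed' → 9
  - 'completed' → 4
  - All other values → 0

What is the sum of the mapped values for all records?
61

Step 1: Apply mapping to each record
Step 2: Count by status:
  'failed': 2 records × 10 = 20
  'pending': 1 records × 6 = 6
  'reversed': 3 records × 9 = 27
  'completed': 2 records × 4 = 8
Step 3: Sum all mapped values = 61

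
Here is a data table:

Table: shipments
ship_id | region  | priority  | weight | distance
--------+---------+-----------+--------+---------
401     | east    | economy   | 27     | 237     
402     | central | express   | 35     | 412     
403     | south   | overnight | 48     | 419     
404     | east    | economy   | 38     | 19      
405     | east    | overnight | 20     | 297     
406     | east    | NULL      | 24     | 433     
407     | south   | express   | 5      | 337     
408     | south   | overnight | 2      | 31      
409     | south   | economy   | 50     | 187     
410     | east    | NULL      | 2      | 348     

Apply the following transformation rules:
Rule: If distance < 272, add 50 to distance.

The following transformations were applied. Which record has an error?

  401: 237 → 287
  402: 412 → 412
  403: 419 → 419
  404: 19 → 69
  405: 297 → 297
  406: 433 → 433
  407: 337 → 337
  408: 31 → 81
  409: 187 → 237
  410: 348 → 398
Record 410 has an error. The correct transformed value should be 348, not 398.

Step 1: Check each record against the rule
Step 2: Record 410 has distance = 348
Step 3: Since 348 >= 272, the bonus should not have been applied
Step 4: Correct value = 348, but claimed value = 398
Conclusion: Record 410 has the error.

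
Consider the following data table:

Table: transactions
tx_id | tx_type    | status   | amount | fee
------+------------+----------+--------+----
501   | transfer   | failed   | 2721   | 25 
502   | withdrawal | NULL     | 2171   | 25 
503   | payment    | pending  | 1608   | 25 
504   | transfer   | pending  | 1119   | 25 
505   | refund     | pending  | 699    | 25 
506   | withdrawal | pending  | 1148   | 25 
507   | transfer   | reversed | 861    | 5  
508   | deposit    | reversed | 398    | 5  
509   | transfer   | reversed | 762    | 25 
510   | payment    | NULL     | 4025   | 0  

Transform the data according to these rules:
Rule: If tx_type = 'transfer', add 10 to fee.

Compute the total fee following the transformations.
225

Step 1: Count records where tx_type = 'transfer': 4
Step 2: Total bonus added: 4 × 10 = 40
Step 3: Original sum of fee: 185
Step 4: Final sum = 185 + 40 = 225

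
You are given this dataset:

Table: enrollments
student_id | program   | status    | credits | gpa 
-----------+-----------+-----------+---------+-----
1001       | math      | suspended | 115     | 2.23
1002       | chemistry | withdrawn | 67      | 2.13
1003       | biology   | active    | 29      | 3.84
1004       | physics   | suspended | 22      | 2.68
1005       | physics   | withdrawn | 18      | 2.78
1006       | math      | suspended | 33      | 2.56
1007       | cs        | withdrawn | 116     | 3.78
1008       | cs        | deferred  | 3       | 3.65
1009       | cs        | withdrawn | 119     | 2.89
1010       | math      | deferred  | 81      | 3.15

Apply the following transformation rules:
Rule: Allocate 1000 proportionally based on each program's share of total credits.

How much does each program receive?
biology: 48.09, chemistry: 111.11, cs: 394.69, math: 379.77, physics: 66.33

Step 1: Calculate total credits = 603
Step 2: Calculate each program's proportion:
  biology: 29/603 = 4.81% → 48.09
  chemistry: 67/603 = 11.11% → 111.11
  cs: 238/603 = 39.47% → 394.69
  math: 229/603 = 37.98% → 379.77
  physics: 40/603 = 6.63% → 66.33
Step 3: Verify: sum of allocations ≈ 1000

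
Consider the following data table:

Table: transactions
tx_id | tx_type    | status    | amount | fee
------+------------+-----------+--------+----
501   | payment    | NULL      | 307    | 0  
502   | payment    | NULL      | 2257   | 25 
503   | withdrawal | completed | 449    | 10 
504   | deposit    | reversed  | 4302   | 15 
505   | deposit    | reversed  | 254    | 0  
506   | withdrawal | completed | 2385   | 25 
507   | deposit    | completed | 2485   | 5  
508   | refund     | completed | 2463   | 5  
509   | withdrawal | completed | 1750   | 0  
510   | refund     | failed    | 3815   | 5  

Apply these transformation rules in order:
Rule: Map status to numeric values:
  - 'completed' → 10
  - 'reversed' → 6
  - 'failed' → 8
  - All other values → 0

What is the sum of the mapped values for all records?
70

Step 1: Apply mapping to each record
Step 2: Count by status:
  'completed': 5 records × 10 = 50
  'reversed': 2 records × 6 = 12
  'failed': 1 records × 8 = 8
Step 3: Sum all mapped values = 70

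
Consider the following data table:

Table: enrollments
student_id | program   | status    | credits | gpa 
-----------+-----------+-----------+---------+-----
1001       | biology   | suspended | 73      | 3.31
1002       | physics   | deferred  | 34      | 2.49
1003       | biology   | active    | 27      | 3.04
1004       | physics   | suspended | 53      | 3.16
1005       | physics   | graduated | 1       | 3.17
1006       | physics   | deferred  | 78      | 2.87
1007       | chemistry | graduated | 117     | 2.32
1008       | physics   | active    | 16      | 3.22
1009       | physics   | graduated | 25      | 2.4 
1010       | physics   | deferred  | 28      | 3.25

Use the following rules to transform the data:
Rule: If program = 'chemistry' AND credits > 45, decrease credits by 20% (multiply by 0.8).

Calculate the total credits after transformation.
428.6

Step 1: Find records where program = 'chemistry' AND credits > 45
Step 2: 1 records match, summing to 117
Step 3: After multiplier: 117 × 0.8 = 93.6
Step 4: Unaffected records sum: 335
Step 5: Final sum = 93.6 + 335 = 428.6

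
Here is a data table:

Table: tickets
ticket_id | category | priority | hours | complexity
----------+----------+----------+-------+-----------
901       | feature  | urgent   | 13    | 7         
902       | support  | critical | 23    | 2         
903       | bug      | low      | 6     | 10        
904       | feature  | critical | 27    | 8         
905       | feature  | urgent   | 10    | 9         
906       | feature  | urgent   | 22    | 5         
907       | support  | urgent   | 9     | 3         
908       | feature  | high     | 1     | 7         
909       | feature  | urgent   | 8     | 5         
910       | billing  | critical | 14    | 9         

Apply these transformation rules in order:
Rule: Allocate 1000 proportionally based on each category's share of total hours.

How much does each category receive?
billing: 105.26, bug: 45.11, feature: 609.02, support: 240.6

Step 1: Calculate total hours = 133
Step 2: Calculate each category's proportion:
  billing: 14/133 = 10.53% → 105.26
  bug: 6/133 = 4.51% → 45.11
  feature: 81/133 = 60.90% → 609.02
  support: 32/133 = 24.06% → 240.6
Step 3: Verify: sum of allocations ≈ 1000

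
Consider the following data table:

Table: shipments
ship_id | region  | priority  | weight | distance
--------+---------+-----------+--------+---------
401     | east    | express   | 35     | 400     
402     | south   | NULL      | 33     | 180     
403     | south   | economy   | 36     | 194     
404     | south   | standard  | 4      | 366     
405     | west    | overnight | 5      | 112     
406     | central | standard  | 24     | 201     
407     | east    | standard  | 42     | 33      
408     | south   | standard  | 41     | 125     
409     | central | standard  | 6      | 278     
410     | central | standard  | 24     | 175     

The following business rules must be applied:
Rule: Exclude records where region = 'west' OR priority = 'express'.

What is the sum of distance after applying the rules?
1552

Step 1: Find records where region = 'west' OR priority = 'express'
Step 2: 2 records match, summing to 512
Step 3: Original sum: 2064
Step 4: Remaining sum = 2064 - 512 = 1552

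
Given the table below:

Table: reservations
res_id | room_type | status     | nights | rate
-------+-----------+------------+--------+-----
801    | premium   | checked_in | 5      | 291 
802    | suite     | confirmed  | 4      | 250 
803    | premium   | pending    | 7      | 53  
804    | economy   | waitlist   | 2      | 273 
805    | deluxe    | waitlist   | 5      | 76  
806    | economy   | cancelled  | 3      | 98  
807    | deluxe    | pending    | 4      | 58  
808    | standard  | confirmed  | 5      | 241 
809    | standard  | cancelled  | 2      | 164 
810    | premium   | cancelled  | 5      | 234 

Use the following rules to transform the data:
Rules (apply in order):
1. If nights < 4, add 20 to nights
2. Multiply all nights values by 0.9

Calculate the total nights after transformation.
91.8

Step 1: Apply Rule 1 - Add 20 to records with nights < 4
  - 3 records affected: 7 + (3 × 20) = 67
  - Unaffected records: 35
  - Sum after Rule 1: 102
Step 2: Apply Rule 2 - Multiply all by 0.9
  - 102 × 0.9 = 91.8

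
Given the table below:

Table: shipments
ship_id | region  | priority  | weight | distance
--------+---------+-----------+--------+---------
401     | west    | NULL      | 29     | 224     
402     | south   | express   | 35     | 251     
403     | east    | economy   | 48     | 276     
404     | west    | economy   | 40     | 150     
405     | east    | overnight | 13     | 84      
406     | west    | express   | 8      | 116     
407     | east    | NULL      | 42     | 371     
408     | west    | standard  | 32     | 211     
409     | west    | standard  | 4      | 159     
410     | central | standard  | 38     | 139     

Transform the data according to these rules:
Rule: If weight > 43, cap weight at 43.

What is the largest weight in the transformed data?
43

Step 1: Original maximum weight = 48
Step 2: Apply cap at 43
Step 3: 1 records had weight > 43 and were capped
Step 4: Maximum after transformation = 43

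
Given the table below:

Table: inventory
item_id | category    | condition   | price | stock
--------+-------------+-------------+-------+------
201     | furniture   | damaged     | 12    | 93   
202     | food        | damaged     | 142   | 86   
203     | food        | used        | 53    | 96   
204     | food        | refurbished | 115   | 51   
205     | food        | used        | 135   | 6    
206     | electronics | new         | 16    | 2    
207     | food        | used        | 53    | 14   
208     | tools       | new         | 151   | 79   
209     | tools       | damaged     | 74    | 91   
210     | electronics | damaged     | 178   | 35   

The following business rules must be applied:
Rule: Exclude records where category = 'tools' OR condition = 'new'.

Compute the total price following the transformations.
688

Step 1: Find records where category = 'tools' OR condition = 'new'
Step 2: 3 records match, summing to 241
Step 3: Original sum: 929
Step 4: Remaining sum = 929 - 241 = 688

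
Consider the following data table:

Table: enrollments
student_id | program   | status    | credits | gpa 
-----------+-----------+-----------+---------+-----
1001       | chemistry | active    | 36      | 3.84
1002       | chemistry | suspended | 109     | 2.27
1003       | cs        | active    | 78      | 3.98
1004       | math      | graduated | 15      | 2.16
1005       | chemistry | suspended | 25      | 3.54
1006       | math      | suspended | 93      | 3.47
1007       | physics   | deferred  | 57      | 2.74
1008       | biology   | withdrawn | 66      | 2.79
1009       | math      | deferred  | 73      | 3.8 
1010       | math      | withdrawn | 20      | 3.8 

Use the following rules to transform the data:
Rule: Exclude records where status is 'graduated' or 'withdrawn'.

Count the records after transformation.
7

Step 1: Count records to exclude
  - 1 (graduated) + 2 (withdrawn) = 3 records
Step 2: Total records: 10
Step 3: Remaining = 10 - 3 = 7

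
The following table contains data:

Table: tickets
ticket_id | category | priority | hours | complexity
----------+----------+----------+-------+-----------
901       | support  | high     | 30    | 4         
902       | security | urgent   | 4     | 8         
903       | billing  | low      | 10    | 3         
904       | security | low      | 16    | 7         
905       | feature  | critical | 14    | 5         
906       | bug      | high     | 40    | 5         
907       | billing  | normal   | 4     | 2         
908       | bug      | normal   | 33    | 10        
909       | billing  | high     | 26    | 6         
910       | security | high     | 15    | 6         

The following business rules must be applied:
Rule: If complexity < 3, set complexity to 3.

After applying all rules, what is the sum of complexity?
57

Step 1: 1 records have complexity < 3
Step 2: These records originally summed to 2
Step 3: After setting to minimum: 1 × 3 = 3
Step 4: Unaffected records sum: 54
Step 5: Final sum = 3 + 54 = 57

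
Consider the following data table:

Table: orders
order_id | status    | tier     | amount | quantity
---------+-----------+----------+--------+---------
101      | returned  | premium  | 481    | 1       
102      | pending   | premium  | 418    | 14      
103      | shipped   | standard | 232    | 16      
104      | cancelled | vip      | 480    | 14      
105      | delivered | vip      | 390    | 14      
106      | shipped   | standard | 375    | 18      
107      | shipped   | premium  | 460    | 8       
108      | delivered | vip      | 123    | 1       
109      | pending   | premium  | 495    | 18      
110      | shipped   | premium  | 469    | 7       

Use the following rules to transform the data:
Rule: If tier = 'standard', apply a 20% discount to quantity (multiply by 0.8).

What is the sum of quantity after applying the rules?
104.2

Step 1: Records with tier = 'standard' have total quantity = 34
Step 2: Apply multiplier: 34 × 0.8 = 27.2
Step 3: Other records total: 77
Step 4: Final sum = 27.2 + 77 = 104.2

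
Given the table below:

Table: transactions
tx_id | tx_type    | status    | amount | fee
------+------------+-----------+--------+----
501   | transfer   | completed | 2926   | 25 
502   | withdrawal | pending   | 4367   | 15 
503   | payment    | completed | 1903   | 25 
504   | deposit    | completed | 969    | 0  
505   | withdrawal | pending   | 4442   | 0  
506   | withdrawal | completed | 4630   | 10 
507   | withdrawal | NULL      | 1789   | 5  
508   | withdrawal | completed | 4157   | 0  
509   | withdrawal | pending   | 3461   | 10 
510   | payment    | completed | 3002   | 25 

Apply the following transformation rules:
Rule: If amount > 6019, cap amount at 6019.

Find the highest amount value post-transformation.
4630

Step 1: Original maximum amount = 4630
Step 2: Check cap of 6019 against maximum
Step 3: No records exceed the cap (max 4630 <= cap 6019), so no capping applies
Step 4: Maximum after transformation = 4630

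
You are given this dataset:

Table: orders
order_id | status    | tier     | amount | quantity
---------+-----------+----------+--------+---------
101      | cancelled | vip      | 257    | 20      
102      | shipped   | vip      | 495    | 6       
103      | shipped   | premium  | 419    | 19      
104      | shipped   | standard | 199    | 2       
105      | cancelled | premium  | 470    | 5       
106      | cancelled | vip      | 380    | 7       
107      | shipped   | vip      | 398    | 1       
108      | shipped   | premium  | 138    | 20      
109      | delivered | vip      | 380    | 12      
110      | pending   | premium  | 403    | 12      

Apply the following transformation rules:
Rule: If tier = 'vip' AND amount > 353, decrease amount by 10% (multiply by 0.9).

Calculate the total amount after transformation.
3373.7

Step 1: Find records where tier = 'vip' AND amount > 353
Step 2: 4 records match, summing to 1653
Step 3: After multiplier: 1653 × 0.9 = 1487.7
Step 4: Unaffected records sum: 1886
Step 5: Final sum = 1487.7 + 1886 = 3373.7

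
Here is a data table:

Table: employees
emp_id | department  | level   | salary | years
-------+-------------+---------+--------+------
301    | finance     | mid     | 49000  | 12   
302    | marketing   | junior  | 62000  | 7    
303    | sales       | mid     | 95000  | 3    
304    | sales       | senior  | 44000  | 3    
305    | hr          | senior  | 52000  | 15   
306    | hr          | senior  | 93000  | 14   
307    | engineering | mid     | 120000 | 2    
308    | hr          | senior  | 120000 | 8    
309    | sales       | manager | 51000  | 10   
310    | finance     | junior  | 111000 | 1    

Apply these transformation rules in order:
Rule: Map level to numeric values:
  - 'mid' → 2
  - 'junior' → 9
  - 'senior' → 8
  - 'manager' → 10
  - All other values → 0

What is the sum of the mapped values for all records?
66

Step 1: Apply mapping to each record
Step 2: Count by status:
  'mid': 3 records × 2 = 6
  'junior': 2 records × 9 = 18
  'senior': 4 records × 8 = 32
  'manager': 1 records × 10 = 10
Step 3: Sum all mapped values = 66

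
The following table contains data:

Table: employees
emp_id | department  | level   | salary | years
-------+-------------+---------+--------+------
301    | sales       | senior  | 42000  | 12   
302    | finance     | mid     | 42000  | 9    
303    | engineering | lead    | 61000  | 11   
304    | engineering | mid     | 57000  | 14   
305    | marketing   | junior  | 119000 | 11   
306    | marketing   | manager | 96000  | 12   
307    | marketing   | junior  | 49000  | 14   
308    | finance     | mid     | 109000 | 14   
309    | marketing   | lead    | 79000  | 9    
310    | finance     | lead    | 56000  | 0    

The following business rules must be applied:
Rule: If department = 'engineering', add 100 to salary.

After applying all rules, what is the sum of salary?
710200

Step 1: Count records where department = 'engineering': 2
Step 2: Total bonus added: 2 × 100 = 200
Step 3: Original sum of salary: 710000
Step 4: Final sum = 710000 + 200 = 710200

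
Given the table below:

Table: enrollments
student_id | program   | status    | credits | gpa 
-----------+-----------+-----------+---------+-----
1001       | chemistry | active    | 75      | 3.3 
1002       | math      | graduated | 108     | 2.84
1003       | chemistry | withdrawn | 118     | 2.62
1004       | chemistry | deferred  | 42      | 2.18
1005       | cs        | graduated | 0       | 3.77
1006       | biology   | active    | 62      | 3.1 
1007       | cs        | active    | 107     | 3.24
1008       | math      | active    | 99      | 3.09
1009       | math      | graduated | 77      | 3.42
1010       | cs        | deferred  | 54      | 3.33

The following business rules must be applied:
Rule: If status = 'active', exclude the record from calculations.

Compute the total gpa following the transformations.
18.16

Step 1: Identify records where status = 'active'
Step 2: The excluded records sum to 12.73
Step 3: Original total gpa = 30.89
Step 4: Remaining total = 30.89 - 12.73 = 18.16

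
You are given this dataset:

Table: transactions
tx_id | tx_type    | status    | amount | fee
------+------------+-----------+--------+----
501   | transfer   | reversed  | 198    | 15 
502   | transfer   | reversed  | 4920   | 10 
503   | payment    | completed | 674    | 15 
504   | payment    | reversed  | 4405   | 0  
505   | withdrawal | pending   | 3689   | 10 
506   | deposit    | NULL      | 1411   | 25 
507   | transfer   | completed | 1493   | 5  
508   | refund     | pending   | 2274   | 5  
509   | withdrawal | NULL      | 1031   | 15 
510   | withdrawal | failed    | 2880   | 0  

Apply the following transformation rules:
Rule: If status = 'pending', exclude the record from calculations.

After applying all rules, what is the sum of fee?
85

Step 1: Identify records where status = 'pending'
Step 2: The excluded records sum to 15
Step 3: Original total fee = 100
Step 4: Remaining total = 100 - 15 = 85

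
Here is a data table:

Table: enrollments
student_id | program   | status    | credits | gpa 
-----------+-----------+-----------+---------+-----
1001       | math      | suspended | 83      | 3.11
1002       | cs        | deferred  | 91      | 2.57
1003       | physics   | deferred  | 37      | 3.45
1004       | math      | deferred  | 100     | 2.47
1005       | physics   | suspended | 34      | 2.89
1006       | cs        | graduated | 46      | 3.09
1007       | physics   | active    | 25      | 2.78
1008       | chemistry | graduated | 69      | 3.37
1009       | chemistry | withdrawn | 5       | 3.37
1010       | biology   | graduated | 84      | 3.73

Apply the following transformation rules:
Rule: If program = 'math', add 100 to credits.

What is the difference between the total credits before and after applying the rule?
200

Step 1: Original sum of credits = 574
Step 2: 2 records have program = 'math'
Step 3: Each affected record changes by 100
Step 4: Total change = 2 × 100 = 200
Step 5: New sum = 574 + 200 = 774
Step 6: Difference = |774 - 574| = 200
        (Sum increased by 200)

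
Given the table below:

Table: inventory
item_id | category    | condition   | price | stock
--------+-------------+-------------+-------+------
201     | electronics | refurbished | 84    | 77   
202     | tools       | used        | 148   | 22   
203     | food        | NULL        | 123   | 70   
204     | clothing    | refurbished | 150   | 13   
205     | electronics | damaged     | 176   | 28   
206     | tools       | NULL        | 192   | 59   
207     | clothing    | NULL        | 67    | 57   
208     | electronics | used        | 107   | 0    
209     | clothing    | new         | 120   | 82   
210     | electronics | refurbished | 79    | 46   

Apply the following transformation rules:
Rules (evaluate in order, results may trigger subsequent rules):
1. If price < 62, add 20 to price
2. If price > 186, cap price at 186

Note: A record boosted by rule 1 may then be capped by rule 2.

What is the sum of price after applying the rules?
1240

Step 1: Apply rule 1 to records with price < 62
  - 0 records get bonus of 20
  - Of these, 0 records then exceed 186 and get capped
Step 2: Apply rule 2 to records with price > 186
  - 1 records (original) are capped
Step 3: Calculate final sum = 1240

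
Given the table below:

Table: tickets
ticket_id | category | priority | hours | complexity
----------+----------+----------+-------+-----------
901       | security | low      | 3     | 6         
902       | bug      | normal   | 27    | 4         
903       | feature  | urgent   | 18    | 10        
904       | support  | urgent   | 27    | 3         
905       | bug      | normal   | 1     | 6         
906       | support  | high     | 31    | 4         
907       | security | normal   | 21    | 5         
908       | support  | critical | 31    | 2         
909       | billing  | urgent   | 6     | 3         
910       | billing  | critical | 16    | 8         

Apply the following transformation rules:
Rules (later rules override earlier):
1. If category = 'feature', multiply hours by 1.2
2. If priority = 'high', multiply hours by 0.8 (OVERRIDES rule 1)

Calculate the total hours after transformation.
178.4

Step 1: Rule 2 takes priority for records with priority = 'high'
  - 1 records: 31 × 0.8 = 24.8
Step 2: Rule 1 applies to remaining records with category = 'feature'
  - 1 records: 18 × 1.2 = 21.6
Step 3: Other records unchanged: 132
Step 4: Final sum = 24.8 + 21.6 + 132 = 178.4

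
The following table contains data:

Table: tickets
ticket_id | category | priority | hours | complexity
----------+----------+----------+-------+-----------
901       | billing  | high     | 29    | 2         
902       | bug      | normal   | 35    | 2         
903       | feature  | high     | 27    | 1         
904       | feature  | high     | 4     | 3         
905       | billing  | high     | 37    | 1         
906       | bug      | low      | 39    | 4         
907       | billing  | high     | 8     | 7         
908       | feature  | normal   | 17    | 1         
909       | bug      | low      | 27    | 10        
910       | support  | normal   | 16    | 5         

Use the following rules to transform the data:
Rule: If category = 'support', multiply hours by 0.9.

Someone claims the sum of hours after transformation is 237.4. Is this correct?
Yes, the result is correct.

Step 1: Calculate the correct sum after transformation
Step 2: Apply multiplier 0.9 to records where category = 'support'
Step 3: Correct result = 237.4
Step 4: Claimed result = 237.4
Step 5: 237.4 = 237.4 ✓
Conclusion: The claimed result is correct.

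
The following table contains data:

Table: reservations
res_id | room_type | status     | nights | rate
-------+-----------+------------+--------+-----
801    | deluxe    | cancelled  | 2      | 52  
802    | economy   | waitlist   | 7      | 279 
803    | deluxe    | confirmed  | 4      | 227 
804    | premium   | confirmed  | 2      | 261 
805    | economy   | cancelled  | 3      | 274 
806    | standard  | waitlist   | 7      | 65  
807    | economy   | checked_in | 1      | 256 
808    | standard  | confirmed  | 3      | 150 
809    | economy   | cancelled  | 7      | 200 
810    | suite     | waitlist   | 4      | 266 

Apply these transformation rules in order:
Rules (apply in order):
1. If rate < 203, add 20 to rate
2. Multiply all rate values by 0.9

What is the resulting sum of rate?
1899.0

Step 1: Apply Rule 1 - Add 20 to records with rate < 203
  - 4 records affected: 467 + (4 × 20) = 547
  - Unaffected records: 1563
  - Sum after Rule 1: 2110
Step 2: Apply Rule 2 - Multiply all by 0.9
  - 2110 × 0.9 = 1899.0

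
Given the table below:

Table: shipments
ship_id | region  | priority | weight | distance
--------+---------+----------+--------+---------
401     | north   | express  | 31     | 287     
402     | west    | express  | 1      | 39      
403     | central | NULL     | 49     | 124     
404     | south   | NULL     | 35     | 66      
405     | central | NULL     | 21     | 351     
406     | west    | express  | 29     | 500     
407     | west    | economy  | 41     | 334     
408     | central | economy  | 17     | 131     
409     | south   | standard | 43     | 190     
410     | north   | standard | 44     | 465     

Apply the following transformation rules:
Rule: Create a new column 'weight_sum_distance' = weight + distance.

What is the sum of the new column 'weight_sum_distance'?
2798

Step 1: For each record, compute weight + distance
Example calculations:
  31 + 287 = 318
  1 + 39 = 40
  49 + 124 = 173
  ...
Step 2: Sum all derived values
Step 3: Total = 2798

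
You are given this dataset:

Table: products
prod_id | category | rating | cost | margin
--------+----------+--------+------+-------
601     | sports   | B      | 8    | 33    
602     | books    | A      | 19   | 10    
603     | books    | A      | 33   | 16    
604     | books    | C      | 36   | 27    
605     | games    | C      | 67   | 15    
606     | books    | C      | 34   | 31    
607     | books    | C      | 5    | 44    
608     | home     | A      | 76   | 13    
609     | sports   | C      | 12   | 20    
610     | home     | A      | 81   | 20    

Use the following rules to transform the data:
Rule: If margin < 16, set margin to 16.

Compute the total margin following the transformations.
239

Step 1: 3 records have margin < 16
Step 2: These records originally summed to 38
Step 3: After setting to minimum: 3 × 16 = 48
Step 4: Unaffected records sum: 191
Step 5: Final sum = 48 + 191 = 239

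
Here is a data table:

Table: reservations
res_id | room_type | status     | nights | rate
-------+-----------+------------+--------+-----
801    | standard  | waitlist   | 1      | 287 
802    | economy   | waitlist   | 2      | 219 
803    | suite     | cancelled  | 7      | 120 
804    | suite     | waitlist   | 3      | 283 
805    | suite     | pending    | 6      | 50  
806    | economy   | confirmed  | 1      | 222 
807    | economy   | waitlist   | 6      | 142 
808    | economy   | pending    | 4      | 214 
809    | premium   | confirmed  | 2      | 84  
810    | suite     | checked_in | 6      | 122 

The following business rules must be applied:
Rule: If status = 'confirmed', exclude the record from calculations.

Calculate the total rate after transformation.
1437

Step 1: Identify records where status = 'confirmed'
Step 2: The excluded records sum to 306
Step 3: Original total rate = 1743
Step 4: Remaining total = 1743 - 306 = 1437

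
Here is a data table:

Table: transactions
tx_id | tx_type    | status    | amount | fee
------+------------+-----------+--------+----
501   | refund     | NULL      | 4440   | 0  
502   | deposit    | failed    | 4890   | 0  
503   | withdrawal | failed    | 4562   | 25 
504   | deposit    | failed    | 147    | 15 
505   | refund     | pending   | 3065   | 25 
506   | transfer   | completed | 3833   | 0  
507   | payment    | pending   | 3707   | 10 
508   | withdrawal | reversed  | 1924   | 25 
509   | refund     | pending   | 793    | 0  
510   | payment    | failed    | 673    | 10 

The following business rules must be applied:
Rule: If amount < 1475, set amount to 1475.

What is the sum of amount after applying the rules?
30846

Step 1: 3 records have amount < 1475
Step 2: These records originally summed to 1613
Step 3: After setting to minimum: 3 × 1475 = 4425
Step 4: Unaffected records sum: 26421
Step 5: Final sum = 4425 + 26421 = 30846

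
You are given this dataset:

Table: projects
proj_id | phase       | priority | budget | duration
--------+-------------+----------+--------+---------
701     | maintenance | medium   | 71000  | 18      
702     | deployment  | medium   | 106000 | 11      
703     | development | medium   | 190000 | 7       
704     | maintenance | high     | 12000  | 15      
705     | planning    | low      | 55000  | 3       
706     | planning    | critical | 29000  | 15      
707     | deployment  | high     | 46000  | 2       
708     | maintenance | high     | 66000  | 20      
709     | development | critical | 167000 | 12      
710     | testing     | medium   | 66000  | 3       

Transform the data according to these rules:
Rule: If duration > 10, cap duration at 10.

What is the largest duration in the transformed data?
10

Step 1: Original maximum duration = 20
Step 2: Apply cap at 10
Step 3: 6 records had duration > 10 and were capped
Step 4: Maximum after transformation = 10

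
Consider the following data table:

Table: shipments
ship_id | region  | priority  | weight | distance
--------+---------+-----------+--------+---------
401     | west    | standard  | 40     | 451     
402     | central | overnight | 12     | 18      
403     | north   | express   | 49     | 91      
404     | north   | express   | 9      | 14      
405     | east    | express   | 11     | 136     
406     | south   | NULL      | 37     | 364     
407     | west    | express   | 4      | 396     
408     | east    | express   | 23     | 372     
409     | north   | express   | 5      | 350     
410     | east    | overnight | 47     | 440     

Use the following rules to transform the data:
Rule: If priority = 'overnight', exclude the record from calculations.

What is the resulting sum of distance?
2174

Step 1: Identify records where priority = 'overnight'
Step 2: The excluded records sum to 458
Step 3: Original total distance = 2632
Step 4: Remaining total = 2632 - 458 = 2174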